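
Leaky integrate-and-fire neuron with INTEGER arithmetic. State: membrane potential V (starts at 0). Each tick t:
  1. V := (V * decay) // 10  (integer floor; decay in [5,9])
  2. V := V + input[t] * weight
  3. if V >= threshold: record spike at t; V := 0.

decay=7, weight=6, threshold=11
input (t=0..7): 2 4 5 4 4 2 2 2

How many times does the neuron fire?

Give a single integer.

Answer: 8

Derivation:
t=0: input=2 -> V=0 FIRE
t=1: input=4 -> V=0 FIRE
t=2: input=5 -> V=0 FIRE
t=3: input=4 -> V=0 FIRE
t=4: input=4 -> V=0 FIRE
t=5: input=2 -> V=0 FIRE
t=6: input=2 -> V=0 FIRE
t=7: input=2 -> V=0 FIRE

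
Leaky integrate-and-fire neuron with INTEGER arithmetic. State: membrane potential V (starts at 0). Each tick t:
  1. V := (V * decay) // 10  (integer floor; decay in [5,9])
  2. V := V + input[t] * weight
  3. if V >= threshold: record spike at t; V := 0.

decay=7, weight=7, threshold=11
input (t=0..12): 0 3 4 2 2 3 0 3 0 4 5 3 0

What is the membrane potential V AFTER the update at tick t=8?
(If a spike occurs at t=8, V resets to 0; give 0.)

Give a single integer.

Answer: 0

Derivation:
t=0: input=0 -> V=0
t=1: input=3 -> V=0 FIRE
t=2: input=4 -> V=0 FIRE
t=3: input=2 -> V=0 FIRE
t=4: input=2 -> V=0 FIRE
t=5: input=3 -> V=0 FIRE
t=6: input=0 -> V=0
t=7: input=3 -> V=0 FIRE
t=8: input=0 -> V=0
t=9: input=4 -> V=0 FIRE
t=10: input=5 -> V=0 FIRE
t=11: input=3 -> V=0 FIRE
t=12: input=0 -> V=0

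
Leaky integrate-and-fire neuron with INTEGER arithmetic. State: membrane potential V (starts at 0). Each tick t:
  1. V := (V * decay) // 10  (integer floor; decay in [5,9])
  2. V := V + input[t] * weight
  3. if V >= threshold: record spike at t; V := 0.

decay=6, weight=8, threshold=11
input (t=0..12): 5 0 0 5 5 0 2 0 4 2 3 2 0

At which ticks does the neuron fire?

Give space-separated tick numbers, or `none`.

t=0: input=5 -> V=0 FIRE
t=1: input=0 -> V=0
t=2: input=0 -> V=0
t=3: input=5 -> V=0 FIRE
t=4: input=5 -> V=0 FIRE
t=5: input=0 -> V=0
t=6: input=2 -> V=0 FIRE
t=7: input=0 -> V=0
t=8: input=4 -> V=0 FIRE
t=9: input=2 -> V=0 FIRE
t=10: input=3 -> V=0 FIRE
t=11: input=2 -> V=0 FIRE
t=12: input=0 -> V=0

Answer: 0 3 4 6 8 9 10 11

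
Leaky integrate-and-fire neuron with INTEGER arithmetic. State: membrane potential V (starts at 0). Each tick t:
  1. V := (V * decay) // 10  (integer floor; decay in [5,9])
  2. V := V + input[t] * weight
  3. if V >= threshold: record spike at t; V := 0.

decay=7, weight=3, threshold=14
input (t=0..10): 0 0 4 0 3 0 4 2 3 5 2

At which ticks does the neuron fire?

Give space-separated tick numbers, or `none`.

Answer: 4 7 9

Derivation:
t=0: input=0 -> V=0
t=1: input=0 -> V=0
t=2: input=4 -> V=12
t=3: input=0 -> V=8
t=4: input=3 -> V=0 FIRE
t=5: input=0 -> V=0
t=6: input=4 -> V=12
t=7: input=2 -> V=0 FIRE
t=8: input=3 -> V=9
t=9: input=5 -> V=0 FIRE
t=10: input=2 -> V=6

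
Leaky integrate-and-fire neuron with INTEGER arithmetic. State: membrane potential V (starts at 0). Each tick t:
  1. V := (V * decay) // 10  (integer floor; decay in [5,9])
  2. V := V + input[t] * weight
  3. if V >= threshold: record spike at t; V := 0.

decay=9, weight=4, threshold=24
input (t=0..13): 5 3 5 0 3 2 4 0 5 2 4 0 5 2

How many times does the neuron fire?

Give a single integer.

t=0: input=5 -> V=20
t=1: input=3 -> V=0 FIRE
t=2: input=5 -> V=20
t=3: input=0 -> V=18
t=4: input=3 -> V=0 FIRE
t=5: input=2 -> V=8
t=6: input=4 -> V=23
t=7: input=0 -> V=20
t=8: input=5 -> V=0 FIRE
t=9: input=2 -> V=8
t=10: input=4 -> V=23
t=11: input=0 -> V=20
t=12: input=5 -> V=0 FIRE
t=13: input=2 -> V=8

Answer: 4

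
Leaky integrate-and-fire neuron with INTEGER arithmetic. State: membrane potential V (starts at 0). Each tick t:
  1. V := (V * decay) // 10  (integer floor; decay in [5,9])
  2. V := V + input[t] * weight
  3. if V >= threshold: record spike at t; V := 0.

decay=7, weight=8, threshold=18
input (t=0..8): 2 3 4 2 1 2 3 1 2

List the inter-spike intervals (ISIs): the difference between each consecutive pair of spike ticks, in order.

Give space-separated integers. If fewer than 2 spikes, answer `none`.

Answer: 1 2 2 2

Derivation:
t=0: input=2 -> V=16
t=1: input=3 -> V=0 FIRE
t=2: input=4 -> V=0 FIRE
t=3: input=2 -> V=16
t=4: input=1 -> V=0 FIRE
t=5: input=2 -> V=16
t=6: input=3 -> V=0 FIRE
t=7: input=1 -> V=8
t=8: input=2 -> V=0 FIRE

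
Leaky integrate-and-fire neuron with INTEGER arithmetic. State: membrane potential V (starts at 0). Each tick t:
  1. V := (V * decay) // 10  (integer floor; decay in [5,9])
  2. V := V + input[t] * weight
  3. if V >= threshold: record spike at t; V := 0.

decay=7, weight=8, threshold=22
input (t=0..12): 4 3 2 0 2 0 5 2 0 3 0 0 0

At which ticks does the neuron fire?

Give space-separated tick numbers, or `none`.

t=0: input=4 -> V=0 FIRE
t=1: input=3 -> V=0 FIRE
t=2: input=2 -> V=16
t=3: input=0 -> V=11
t=4: input=2 -> V=0 FIRE
t=5: input=0 -> V=0
t=6: input=5 -> V=0 FIRE
t=7: input=2 -> V=16
t=8: input=0 -> V=11
t=9: input=3 -> V=0 FIRE
t=10: input=0 -> V=0
t=11: input=0 -> V=0
t=12: input=0 -> V=0

Answer: 0 1 4 6 9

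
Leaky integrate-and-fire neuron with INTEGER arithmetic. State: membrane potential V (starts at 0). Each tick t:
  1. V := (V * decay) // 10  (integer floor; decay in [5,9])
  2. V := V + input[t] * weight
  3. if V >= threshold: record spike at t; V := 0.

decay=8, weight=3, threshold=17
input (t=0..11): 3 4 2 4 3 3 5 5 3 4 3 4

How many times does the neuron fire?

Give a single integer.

t=0: input=3 -> V=9
t=1: input=4 -> V=0 FIRE
t=2: input=2 -> V=6
t=3: input=4 -> V=16
t=4: input=3 -> V=0 FIRE
t=5: input=3 -> V=9
t=6: input=5 -> V=0 FIRE
t=7: input=5 -> V=15
t=8: input=3 -> V=0 FIRE
t=9: input=4 -> V=12
t=10: input=3 -> V=0 FIRE
t=11: input=4 -> V=12

Answer: 5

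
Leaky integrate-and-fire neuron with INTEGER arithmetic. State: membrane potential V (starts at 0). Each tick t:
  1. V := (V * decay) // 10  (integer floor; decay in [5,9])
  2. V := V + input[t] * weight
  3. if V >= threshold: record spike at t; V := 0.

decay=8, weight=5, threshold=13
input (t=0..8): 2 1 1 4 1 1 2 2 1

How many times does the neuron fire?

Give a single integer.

t=0: input=2 -> V=10
t=1: input=1 -> V=0 FIRE
t=2: input=1 -> V=5
t=3: input=4 -> V=0 FIRE
t=4: input=1 -> V=5
t=5: input=1 -> V=9
t=6: input=2 -> V=0 FIRE
t=7: input=2 -> V=10
t=8: input=1 -> V=0 FIRE

Answer: 4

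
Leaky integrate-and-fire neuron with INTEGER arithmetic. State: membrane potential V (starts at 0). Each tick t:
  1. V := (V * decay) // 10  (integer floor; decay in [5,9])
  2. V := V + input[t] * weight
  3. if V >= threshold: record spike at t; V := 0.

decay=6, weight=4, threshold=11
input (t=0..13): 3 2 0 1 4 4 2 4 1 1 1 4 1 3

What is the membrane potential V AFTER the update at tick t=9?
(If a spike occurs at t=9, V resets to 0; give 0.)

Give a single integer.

Answer: 6

Derivation:
t=0: input=3 -> V=0 FIRE
t=1: input=2 -> V=8
t=2: input=0 -> V=4
t=3: input=1 -> V=6
t=4: input=4 -> V=0 FIRE
t=5: input=4 -> V=0 FIRE
t=6: input=2 -> V=8
t=7: input=4 -> V=0 FIRE
t=8: input=1 -> V=4
t=9: input=1 -> V=6
t=10: input=1 -> V=7
t=11: input=4 -> V=0 FIRE
t=12: input=1 -> V=4
t=13: input=3 -> V=0 FIRE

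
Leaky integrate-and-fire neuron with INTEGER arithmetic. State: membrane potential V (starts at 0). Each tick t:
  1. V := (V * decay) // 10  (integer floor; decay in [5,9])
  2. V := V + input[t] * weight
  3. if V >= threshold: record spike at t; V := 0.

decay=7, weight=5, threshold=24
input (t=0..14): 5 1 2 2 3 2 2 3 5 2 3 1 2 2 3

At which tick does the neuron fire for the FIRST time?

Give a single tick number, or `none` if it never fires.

t=0: input=5 -> V=0 FIRE
t=1: input=1 -> V=5
t=2: input=2 -> V=13
t=3: input=2 -> V=19
t=4: input=3 -> V=0 FIRE
t=5: input=2 -> V=10
t=6: input=2 -> V=17
t=7: input=3 -> V=0 FIRE
t=8: input=5 -> V=0 FIRE
t=9: input=2 -> V=10
t=10: input=3 -> V=22
t=11: input=1 -> V=20
t=12: input=2 -> V=0 FIRE
t=13: input=2 -> V=10
t=14: input=3 -> V=22

Answer: 0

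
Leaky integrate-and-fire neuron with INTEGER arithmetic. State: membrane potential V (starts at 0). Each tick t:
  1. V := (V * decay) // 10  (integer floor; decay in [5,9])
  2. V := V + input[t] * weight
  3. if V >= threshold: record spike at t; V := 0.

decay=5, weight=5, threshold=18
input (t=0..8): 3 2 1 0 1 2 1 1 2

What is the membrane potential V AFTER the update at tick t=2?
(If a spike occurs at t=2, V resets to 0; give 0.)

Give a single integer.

Answer: 13

Derivation:
t=0: input=3 -> V=15
t=1: input=2 -> V=17
t=2: input=1 -> V=13
t=3: input=0 -> V=6
t=4: input=1 -> V=8
t=5: input=2 -> V=14
t=6: input=1 -> V=12
t=7: input=1 -> V=11
t=8: input=2 -> V=15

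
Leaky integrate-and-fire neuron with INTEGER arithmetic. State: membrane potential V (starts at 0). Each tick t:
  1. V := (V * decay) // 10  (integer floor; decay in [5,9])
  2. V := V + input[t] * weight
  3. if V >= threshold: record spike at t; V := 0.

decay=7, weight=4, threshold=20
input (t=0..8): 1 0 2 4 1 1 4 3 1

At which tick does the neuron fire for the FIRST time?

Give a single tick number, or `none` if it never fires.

Answer: 3

Derivation:
t=0: input=1 -> V=4
t=1: input=0 -> V=2
t=2: input=2 -> V=9
t=3: input=4 -> V=0 FIRE
t=4: input=1 -> V=4
t=5: input=1 -> V=6
t=6: input=4 -> V=0 FIRE
t=7: input=3 -> V=12
t=8: input=1 -> V=12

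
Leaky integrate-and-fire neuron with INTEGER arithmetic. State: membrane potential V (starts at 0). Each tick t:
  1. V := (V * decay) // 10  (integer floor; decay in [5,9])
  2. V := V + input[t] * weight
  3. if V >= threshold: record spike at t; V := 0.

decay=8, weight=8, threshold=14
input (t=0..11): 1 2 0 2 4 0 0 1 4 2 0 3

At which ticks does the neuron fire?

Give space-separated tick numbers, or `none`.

Answer: 1 3 4 8 9 11

Derivation:
t=0: input=1 -> V=8
t=1: input=2 -> V=0 FIRE
t=2: input=0 -> V=0
t=3: input=2 -> V=0 FIRE
t=4: input=4 -> V=0 FIRE
t=5: input=0 -> V=0
t=6: input=0 -> V=0
t=7: input=1 -> V=8
t=8: input=4 -> V=0 FIRE
t=9: input=2 -> V=0 FIRE
t=10: input=0 -> V=0
t=11: input=3 -> V=0 FIRE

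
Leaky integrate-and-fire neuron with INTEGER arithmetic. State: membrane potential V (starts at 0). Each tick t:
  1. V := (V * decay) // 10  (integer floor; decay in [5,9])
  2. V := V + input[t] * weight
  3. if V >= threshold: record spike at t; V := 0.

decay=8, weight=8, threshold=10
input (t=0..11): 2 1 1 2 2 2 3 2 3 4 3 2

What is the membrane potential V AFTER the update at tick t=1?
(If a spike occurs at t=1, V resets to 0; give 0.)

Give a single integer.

t=0: input=2 -> V=0 FIRE
t=1: input=1 -> V=8
t=2: input=1 -> V=0 FIRE
t=3: input=2 -> V=0 FIRE
t=4: input=2 -> V=0 FIRE
t=5: input=2 -> V=0 FIRE
t=6: input=3 -> V=0 FIRE
t=7: input=2 -> V=0 FIRE
t=8: input=3 -> V=0 FIRE
t=9: input=4 -> V=0 FIRE
t=10: input=3 -> V=0 FIRE
t=11: input=2 -> V=0 FIRE

Answer: 8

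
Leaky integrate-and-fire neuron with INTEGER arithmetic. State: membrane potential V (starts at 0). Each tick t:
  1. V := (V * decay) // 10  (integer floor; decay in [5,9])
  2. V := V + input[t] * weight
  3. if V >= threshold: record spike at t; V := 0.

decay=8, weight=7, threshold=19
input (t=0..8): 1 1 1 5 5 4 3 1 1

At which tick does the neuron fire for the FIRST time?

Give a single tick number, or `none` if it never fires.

t=0: input=1 -> V=7
t=1: input=1 -> V=12
t=2: input=1 -> V=16
t=3: input=5 -> V=0 FIRE
t=4: input=5 -> V=0 FIRE
t=5: input=4 -> V=0 FIRE
t=6: input=3 -> V=0 FIRE
t=7: input=1 -> V=7
t=8: input=1 -> V=12

Answer: 3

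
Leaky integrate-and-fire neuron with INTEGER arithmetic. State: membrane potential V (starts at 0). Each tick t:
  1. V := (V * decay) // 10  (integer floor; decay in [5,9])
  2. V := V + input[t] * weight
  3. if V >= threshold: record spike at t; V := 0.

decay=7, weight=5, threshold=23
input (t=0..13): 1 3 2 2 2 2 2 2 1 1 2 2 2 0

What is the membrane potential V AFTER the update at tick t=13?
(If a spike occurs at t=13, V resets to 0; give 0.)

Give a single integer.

Answer: 0

Derivation:
t=0: input=1 -> V=5
t=1: input=3 -> V=18
t=2: input=2 -> V=22
t=3: input=2 -> V=0 FIRE
t=4: input=2 -> V=10
t=5: input=2 -> V=17
t=6: input=2 -> V=21
t=7: input=2 -> V=0 FIRE
t=8: input=1 -> V=5
t=9: input=1 -> V=8
t=10: input=2 -> V=15
t=11: input=2 -> V=20
t=12: input=2 -> V=0 FIRE
t=13: input=0 -> V=0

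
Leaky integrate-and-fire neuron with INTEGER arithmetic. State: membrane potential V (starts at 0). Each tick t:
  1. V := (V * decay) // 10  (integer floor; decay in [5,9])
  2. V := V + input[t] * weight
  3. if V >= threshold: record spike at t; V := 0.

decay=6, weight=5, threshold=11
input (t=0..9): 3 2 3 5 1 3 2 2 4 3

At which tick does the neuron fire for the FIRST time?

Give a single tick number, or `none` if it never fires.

Answer: 0

Derivation:
t=0: input=3 -> V=0 FIRE
t=1: input=2 -> V=10
t=2: input=3 -> V=0 FIRE
t=3: input=5 -> V=0 FIRE
t=4: input=1 -> V=5
t=5: input=3 -> V=0 FIRE
t=6: input=2 -> V=10
t=7: input=2 -> V=0 FIRE
t=8: input=4 -> V=0 FIRE
t=9: input=3 -> V=0 FIRE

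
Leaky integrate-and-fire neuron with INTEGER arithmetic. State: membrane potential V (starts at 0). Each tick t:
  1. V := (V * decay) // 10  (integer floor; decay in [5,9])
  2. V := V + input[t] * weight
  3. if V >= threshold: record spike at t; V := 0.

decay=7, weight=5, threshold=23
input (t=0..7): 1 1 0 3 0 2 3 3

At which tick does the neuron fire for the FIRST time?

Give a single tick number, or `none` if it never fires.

t=0: input=1 -> V=5
t=1: input=1 -> V=8
t=2: input=0 -> V=5
t=3: input=3 -> V=18
t=4: input=0 -> V=12
t=5: input=2 -> V=18
t=6: input=3 -> V=0 FIRE
t=7: input=3 -> V=15

Answer: 6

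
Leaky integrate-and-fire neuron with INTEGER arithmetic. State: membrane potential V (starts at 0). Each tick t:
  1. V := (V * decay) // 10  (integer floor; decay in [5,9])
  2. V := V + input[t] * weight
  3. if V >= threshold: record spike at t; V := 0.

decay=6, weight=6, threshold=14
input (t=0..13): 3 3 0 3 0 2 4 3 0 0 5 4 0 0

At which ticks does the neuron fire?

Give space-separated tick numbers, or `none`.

t=0: input=3 -> V=0 FIRE
t=1: input=3 -> V=0 FIRE
t=2: input=0 -> V=0
t=3: input=3 -> V=0 FIRE
t=4: input=0 -> V=0
t=5: input=2 -> V=12
t=6: input=4 -> V=0 FIRE
t=7: input=3 -> V=0 FIRE
t=8: input=0 -> V=0
t=9: input=0 -> V=0
t=10: input=5 -> V=0 FIRE
t=11: input=4 -> V=0 FIRE
t=12: input=0 -> V=0
t=13: input=0 -> V=0

Answer: 0 1 3 6 7 10 11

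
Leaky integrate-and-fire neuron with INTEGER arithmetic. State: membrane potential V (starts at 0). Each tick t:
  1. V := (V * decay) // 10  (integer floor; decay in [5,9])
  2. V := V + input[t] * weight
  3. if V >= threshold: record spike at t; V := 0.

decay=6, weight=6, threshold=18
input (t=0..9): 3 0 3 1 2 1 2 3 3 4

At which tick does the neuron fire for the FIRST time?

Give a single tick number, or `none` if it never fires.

t=0: input=3 -> V=0 FIRE
t=1: input=0 -> V=0
t=2: input=3 -> V=0 FIRE
t=3: input=1 -> V=6
t=4: input=2 -> V=15
t=5: input=1 -> V=15
t=6: input=2 -> V=0 FIRE
t=7: input=3 -> V=0 FIRE
t=8: input=3 -> V=0 FIRE
t=9: input=4 -> V=0 FIRE

Answer: 0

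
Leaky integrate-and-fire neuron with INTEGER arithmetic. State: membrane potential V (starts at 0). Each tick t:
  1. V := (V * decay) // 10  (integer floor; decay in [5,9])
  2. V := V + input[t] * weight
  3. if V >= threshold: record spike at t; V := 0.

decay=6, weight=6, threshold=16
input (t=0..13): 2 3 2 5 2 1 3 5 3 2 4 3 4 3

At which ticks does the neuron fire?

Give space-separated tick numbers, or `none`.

Answer: 1 3 6 7 8 10 11 12 13

Derivation:
t=0: input=2 -> V=12
t=1: input=3 -> V=0 FIRE
t=2: input=2 -> V=12
t=3: input=5 -> V=0 FIRE
t=4: input=2 -> V=12
t=5: input=1 -> V=13
t=6: input=3 -> V=0 FIRE
t=7: input=5 -> V=0 FIRE
t=8: input=3 -> V=0 FIRE
t=9: input=2 -> V=12
t=10: input=4 -> V=0 FIRE
t=11: input=3 -> V=0 FIRE
t=12: input=4 -> V=0 FIRE
t=13: input=3 -> V=0 FIRE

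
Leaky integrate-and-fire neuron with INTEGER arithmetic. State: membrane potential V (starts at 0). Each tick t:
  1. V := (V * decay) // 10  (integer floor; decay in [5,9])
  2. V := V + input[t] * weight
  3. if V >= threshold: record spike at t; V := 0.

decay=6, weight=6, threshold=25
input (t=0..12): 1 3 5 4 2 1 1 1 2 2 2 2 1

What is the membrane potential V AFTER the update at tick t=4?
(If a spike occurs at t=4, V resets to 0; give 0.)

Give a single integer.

t=0: input=1 -> V=6
t=1: input=3 -> V=21
t=2: input=5 -> V=0 FIRE
t=3: input=4 -> V=24
t=4: input=2 -> V=0 FIRE
t=5: input=1 -> V=6
t=6: input=1 -> V=9
t=7: input=1 -> V=11
t=8: input=2 -> V=18
t=9: input=2 -> V=22
t=10: input=2 -> V=0 FIRE
t=11: input=2 -> V=12
t=12: input=1 -> V=13

Answer: 0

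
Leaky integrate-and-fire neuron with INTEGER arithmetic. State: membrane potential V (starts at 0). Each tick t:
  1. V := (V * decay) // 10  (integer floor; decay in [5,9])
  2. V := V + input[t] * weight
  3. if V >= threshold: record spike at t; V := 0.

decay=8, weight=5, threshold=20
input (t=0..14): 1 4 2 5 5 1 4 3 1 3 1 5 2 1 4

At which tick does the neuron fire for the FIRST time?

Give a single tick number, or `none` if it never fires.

t=0: input=1 -> V=5
t=1: input=4 -> V=0 FIRE
t=2: input=2 -> V=10
t=3: input=5 -> V=0 FIRE
t=4: input=5 -> V=0 FIRE
t=5: input=1 -> V=5
t=6: input=4 -> V=0 FIRE
t=7: input=3 -> V=15
t=8: input=1 -> V=17
t=9: input=3 -> V=0 FIRE
t=10: input=1 -> V=5
t=11: input=5 -> V=0 FIRE
t=12: input=2 -> V=10
t=13: input=1 -> V=13
t=14: input=4 -> V=0 FIRE

Answer: 1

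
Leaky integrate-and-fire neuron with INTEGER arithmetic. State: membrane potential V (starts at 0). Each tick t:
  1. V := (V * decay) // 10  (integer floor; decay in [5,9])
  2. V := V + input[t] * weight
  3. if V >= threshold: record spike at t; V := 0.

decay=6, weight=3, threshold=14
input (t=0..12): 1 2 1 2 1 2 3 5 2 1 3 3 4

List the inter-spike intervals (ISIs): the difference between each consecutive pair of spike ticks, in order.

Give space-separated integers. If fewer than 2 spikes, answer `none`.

t=0: input=1 -> V=3
t=1: input=2 -> V=7
t=2: input=1 -> V=7
t=3: input=2 -> V=10
t=4: input=1 -> V=9
t=5: input=2 -> V=11
t=6: input=3 -> V=0 FIRE
t=7: input=5 -> V=0 FIRE
t=8: input=2 -> V=6
t=9: input=1 -> V=6
t=10: input=3 -> V=12
t=11: input=3 -> V=0 FIRE
t=12: input=4 -> V=12

Answer: 1 4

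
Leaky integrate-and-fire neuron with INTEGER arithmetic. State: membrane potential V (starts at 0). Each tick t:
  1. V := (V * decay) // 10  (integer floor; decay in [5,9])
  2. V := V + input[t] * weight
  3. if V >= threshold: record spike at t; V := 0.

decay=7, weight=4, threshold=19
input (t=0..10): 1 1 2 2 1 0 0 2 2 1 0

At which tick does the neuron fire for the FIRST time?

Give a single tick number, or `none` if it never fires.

Answer: none

Derivation:
t=0: input=1 -> V=4
t=1: input=1 -> V=6
t=2: input=2 -> V=12
t=3: input=2 -> V=16
t=4: input=1 -> V=15
t=5: input=0 -> V=10
t=6: input=0 -> V=7
t=7: input=2 -> V=12
t=8: input=2 -> V=16
t=9: input=1 -> V=15
t=10: input=0 -> V=10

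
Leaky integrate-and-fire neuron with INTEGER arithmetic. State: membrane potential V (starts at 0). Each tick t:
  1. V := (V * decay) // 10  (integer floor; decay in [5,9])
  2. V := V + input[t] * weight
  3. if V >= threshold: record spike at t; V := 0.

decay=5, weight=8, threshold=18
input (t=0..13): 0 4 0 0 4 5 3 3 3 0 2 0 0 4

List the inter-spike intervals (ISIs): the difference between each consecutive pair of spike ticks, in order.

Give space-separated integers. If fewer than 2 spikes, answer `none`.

t=0: input=0 -> V=0
t=1: input=4 -> V=0 FIRE
t=2: input=0 -> V=0
t=3: input=0 -> V=0
t=4: input=4 -> V=0 FIRE
t=5: input=5 -> V=0 FIRE
t=6: input=3 -> V=0 FIRE
t=7: input=3 -> V=0 FIRE
t=8: input=3 -> V=0 FIRE
t=9: input=0 -> V=0
t=10: input=2 -> V=16
t=11: input=0 -> V=8
t=12: input=0 -> V=4
t=13: input=4 -> V=0 FIRE

Answer: 3 1 1 1 1 5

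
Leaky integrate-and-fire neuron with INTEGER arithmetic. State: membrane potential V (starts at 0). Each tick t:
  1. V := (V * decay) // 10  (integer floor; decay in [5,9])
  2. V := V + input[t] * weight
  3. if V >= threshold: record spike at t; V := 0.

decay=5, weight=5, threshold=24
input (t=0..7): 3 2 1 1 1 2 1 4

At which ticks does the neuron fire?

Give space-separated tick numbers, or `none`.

Answer: 7

Derivation:
t=0: input=3 -> V=15
t=1: input=2 -> V=17
t=2: input=1 -> V=13
t=3: input=1 -> V=11
t=4: input=1 -> V=10
t=5: input=2 -> V=15
t=6: input=1 -> V=12
t=7: input=4 -> V=0 FIRE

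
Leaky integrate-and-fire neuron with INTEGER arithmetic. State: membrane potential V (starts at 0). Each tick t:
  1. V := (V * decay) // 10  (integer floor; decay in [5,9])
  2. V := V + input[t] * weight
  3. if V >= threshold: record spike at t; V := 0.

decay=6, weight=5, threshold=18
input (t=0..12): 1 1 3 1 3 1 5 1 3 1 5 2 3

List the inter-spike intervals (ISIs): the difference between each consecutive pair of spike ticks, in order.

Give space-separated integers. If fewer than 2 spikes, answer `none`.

t=0: input=1 -> V=5
t=1: input=1 -> V=8
t=2: input=3 -> V=0 FIRE
t=3: input=1 -> V=5
t=4: input=3 -> V=0 FIRE
t=5: input=1 -> V=5
t=6: input=5 -> V=0 FIRE
t=7: input=1 -> V=5
t=8: input=3 -> V=0 FIRE
t=9: input=1 -> V=5
t=10: input=5 -> V=0 FIRE
t=11: input=2 -> V=10
t=12: input=3 -> V=0 FIRE

Answer: 2 2 2 2 2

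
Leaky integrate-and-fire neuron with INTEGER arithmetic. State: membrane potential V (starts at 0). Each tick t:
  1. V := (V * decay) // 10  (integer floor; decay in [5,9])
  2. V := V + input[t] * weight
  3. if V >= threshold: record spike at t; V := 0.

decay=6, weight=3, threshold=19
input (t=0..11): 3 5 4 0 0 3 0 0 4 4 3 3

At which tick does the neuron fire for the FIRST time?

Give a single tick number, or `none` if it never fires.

t=0: input=3 -> V=9
t=1: input=5 -> V=0 FIRE
t=2: input=4 -> V=12
t=3: input=0 -> V=7
t=4: input=0 -> V=4
t=5: input=3 -> V=11
t=6: input=0 -> V=6
t=7: input=0 -> V=3
t=8: input=4 -> V=13
t=9: input=4 -> V=0 FIRE
t=10: input=3 -> V=9
t=11: input=3 -> V=14

Answer: 1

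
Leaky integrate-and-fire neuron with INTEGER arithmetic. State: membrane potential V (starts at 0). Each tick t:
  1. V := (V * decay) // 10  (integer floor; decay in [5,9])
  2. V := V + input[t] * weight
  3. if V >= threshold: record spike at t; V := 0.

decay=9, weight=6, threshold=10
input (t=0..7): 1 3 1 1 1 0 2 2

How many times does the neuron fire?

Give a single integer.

Answer: 4

Derivation:
t=0: input=1 -> V=6
t=1: input=3 -> V=0 FIRE
t=2: input=1 -> V=6
t=3: input=1 -> V=0 FIRE
t=4: input=1 -> V=6
t=5: input=0 -> V=5
t=6: input=2 -> V=0 FIRE
t=7: input=2 -> V=0 FIRE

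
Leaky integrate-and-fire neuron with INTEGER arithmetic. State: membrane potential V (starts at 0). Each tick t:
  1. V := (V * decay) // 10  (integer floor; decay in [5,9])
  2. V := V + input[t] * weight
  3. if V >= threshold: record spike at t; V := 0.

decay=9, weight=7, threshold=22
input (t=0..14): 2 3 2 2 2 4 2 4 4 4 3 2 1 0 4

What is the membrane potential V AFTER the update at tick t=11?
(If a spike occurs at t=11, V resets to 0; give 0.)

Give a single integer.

t=0: input=2 -> V=14
t=1: input=3 -> V=0 FIRE
t=2: input=2 -> V=14
t=3: input=2 -> V=0 FIRE
t=4: input=2 -> V=14
t=5: input=4 -> V=0 FIRE
t=6: input=2 -> V=14
t=7: input=4 -> V=0 FIRE
t=8: input=4 -> V=0 FIRE
t=9: input=4 -> V=0 FIRE
t=10: input=3 -> V=21
t=11: input=2 -> V=0 FIRE
t=12: input=1 -> V=7
t=13: input=0 -> V=6
t=14: input=4 -> V=0 FIRE

Answer: 0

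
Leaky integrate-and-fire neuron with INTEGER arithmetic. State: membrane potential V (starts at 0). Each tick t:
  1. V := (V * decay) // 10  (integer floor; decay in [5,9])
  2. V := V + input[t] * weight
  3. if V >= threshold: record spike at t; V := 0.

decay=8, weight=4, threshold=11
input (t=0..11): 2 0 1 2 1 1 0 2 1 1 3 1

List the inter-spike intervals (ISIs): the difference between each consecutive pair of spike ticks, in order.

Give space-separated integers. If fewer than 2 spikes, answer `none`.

Answer: 4 3

Derivation:
t=0: input=2 -> V=8
t=1: input=0 -> V=6
t=2: input=1 -> V=8
t=3: input=2 -> V=0 FIRE
t=4: input=1 -> V=4
t=5: input=1 -> V=7
t=6: input=0 -> V=5
t=7: input=2 -> V=0 FIRE
t=8: input=1 -> V=4
t=9: input=1 -> V=7
t=10: input=3 -> V=0 FIRE
t=11: input=1 -> V=4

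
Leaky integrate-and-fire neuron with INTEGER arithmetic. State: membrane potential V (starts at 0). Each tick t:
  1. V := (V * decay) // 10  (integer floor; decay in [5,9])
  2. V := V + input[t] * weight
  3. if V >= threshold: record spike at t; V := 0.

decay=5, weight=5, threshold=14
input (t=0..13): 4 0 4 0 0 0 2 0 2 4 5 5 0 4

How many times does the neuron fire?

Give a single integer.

Answer: 6

Derivation:
t=0: input=4 -> V=0 FIRE
t=1: input=0 -> V=0
t=2: input=4 -> V=0 FIRE
t=3: input=0 -> V=0
t=4: input=0 -> V=0
t=5: input=0 -> V=0
t=6: input=2 -> V=10
t=7: input=0 -> V=5
t=8: input=2 -> V=12
t=9: input=4 -> V=0 FIRE
t=10: input=5 -> V=0 FIRE
t=11: input=5 -> V=0 FIRE
t=12: input=0 -> V=0
t=13: input=4 -> V=0 FIRE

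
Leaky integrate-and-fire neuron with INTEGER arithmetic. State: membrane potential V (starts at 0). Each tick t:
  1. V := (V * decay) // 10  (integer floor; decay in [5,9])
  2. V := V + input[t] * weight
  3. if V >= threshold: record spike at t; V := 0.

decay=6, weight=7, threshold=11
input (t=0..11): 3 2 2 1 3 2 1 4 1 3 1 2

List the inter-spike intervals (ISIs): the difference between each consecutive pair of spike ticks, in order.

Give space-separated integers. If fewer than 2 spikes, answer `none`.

Answer: 1 1 2 1 2 2 2

Derivation:
t=0: input=3 -> V=0 FIRE
t=1: input=2 -> V=0 FIRE
t=2: input=2 -> V=0 FIRE
t=3: input=1 -> V=7
t=4: input=3 -> V=0 FIRE
t=5: input=2 -> V=0 FIRE
t=6: input=1 -> V=7
t=7: input=4 -> V=0 FIRE
t=8: input=1 -> V=7
t=9: input=3 -> V=0 FIRE
t=10: input=1 -> V=7
t=11: input=2 -> V=0 FIRE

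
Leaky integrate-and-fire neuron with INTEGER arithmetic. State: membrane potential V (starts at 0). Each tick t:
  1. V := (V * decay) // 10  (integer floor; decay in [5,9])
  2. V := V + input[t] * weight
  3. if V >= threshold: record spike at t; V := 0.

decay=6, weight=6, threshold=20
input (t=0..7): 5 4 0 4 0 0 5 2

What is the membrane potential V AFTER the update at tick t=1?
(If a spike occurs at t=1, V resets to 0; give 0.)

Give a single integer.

t=0: input=5 -> V=0 FIRE
t=1: input=4 -> V=0 FIRE
t=2: input=0 -> V=0
t=3: input=4 -> V=0 FIRE
t=4: input=0 -> V=0
t=5: input=0 -> V=0
t=6: input=5 -> V=0 FIRE
t=7: input=2 -> V=12

Answer: 0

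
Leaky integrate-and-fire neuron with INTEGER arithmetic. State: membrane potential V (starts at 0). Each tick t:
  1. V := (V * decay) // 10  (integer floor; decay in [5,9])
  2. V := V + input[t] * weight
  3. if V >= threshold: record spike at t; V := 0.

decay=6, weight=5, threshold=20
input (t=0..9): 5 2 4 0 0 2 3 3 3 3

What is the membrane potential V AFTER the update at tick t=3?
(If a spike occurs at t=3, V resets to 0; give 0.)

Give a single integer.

Answer: 0

Derivation:
t=0: input=5 -> V=0 FIRE
t=1: input=2 -> V=10
t=2: input=4 -> V=0 FIRE
t=3: input=0 -> V=0
t=4: input=0 -> V=0
t=5: input=2 -> V=10
t=6: input=3 -> V=0 FIRE
t=7: input=3 -> V=15
t=8: input=3 -> V=0 FIRE
t=9: input=3 -> V=15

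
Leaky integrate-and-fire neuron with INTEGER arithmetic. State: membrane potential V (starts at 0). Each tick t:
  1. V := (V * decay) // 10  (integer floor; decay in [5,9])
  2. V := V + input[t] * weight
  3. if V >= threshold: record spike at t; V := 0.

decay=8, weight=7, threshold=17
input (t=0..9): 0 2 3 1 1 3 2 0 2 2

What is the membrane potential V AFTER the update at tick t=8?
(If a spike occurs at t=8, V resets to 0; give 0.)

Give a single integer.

t=0: input=0 -> V=0
t=1: input=2 -> V=14
t=2: input=3 -> V=0 FIRE
t=3: input=1 -> V=7
t=4: input=1 -> V=12
t=5: input=3 -> V=0 FIRE
t=6: input=2 -> V=14
t=7: input=0 -> V=11
t=8: input=2 -> V=0 FIRE
t=9: input=2 -> V=14

Answer: 0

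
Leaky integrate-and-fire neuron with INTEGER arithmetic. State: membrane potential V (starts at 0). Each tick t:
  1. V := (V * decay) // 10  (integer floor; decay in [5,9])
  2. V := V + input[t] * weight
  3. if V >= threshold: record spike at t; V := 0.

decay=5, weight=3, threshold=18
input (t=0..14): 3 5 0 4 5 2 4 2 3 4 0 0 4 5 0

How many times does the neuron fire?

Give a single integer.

Answer: 4

Derivation:
t=0: input=3 -> V=9
t=1: input=5 -> V=0 FIRE
t=2: input=0 -> V=0
t=3: input=4 -> V=12
t=4: input=5 -> V=0 FIRE
t=5: input=2 -> V=6
t=6: input=4 -> V=15
t=7: input=2 -> V=13
t=8: input=3 -> V=15
t=9: input=4 -> V=0 FIRE
t=10: input=0 -> V=0
t=11: input=0 -> V=0
t=12: input=4 -> V=12
t=13: input=5 -> V=0 FIRE
t=14: input=0 -> V=0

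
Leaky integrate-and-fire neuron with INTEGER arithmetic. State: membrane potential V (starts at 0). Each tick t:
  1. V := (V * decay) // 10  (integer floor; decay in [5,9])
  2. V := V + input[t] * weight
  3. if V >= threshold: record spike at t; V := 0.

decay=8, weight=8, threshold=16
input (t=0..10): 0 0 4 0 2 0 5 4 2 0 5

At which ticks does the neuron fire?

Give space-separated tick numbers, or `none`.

t=0: input=0 -> V=0
t=1: input=0 -> V=0
t=2: input=4 -> V=0 FIRE
t=3: input=0 -> V=0
t=4: input=2 -> V=0 FIRE
t=5: input=0 -> V=0
t=6: input=5 -> V=0 FIRE
t=7: input=4 -> V=0 FIRE
t=8: input=2 -> V=0 FIRE
t=9: input=0 -> V=0
t=10: input=5 -> V=0 FIRE

Answer: 2 4 6 7 8 10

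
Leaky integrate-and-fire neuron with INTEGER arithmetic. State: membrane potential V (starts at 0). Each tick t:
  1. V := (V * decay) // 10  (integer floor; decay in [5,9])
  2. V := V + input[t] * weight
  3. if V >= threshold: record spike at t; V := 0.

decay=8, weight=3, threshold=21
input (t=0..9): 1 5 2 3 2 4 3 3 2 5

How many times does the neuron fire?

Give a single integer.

Answer: 3

Derivation:
t=0: input=1 -> V=3
t=1: input=5 -> V=17
t=2: input=2 -> V=19
t=3: input=3 -> V=0 FIRE
t=4: input=2 -> V=6
t=5: input=4 -> V=16
t=6: input=3 -> V=0 FIRE
t=7: input=3 -> V=9
t=8: input=2 -> V=13
t=9: input=5 -> V=0 FIRE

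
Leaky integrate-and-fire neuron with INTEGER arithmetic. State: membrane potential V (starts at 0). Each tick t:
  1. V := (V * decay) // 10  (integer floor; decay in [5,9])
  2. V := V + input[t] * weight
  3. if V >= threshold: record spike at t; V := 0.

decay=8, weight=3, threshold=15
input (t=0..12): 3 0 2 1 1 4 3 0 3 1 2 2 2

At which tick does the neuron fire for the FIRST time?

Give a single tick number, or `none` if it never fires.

Answer: 5

Derivation:
t=0: input=3 -> V=9
t=1: input=0 -> V=7
t=2: input=2 -> V=11
t=3: input=1 -> V=11
t=4: input=1 -> V=11
t=5: input=4 -> V=0 FIRE
t=6: input=3 -> V=9
t=7: input=0 -> V=7
t=8: input=3 -> V=14
t=9: input=1 -> V=14
t=10: input=2 -> V=0 FIRE
t=11: input=2 -> V=6
t=12: input=2 -> V=10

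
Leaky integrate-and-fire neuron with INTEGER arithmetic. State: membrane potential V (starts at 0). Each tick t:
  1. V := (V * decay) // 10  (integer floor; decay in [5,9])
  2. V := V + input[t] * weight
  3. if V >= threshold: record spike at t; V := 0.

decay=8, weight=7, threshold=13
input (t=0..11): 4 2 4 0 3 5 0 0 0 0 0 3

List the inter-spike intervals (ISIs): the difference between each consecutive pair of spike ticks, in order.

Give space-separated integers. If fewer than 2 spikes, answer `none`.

t=0: input=4 -> V=0 FIRE
t=1: input=2 -> V=0 FIRE
t=2: input=4 -> V=0 FIRE
t=3: input=0 -> V=0
t=4: input=3 -> V=0 FIRE
t=5: input=5 -> V=0 FIRE
t=6: input=0 -> V=0
t=7: input=0 -> V=0
t=8: input=0 -> V=0
t=9: input=0 -> V=0
t=10: input=0 -> V=0
t=11: input=3 -> V=0 FIRE

Answer: 1 1 2 1 6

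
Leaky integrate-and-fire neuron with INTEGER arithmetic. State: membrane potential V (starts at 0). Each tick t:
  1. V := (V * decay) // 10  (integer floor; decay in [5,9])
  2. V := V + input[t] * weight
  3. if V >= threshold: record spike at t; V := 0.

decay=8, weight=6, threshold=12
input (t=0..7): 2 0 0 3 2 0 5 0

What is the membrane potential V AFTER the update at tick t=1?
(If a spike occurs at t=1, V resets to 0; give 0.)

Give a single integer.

Answer: 0

Derivation:
t=0: input=2 -> V=0 FIRE
t=1: input=0 -> V=0
t=2: input=0 -> V=0
t=3: input=3 -> V=0 FIRE
t=4: input=2 -> V=0 FIRE
t=5: input=0 -> V=0
t=6: input=5 -> V=0 FIRE
t=7: input=0 -> V=0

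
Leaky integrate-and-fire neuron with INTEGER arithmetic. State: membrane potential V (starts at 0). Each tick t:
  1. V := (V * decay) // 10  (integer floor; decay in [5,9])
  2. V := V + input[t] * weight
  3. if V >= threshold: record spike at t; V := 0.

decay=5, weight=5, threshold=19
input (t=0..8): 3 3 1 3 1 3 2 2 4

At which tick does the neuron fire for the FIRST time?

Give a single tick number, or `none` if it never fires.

Answer: 1

Derivation:
t=0: input=3 -> V=15
t=1: input=3 -> V=0 FIRE
t=2: input=1 -> V=5
t=3: input=3 -> V=17
t=4: input=1 -> V=13
t=5: input=3 -> V=0 FIRE
t=6: input=2 -> V=10
t=7: input=2 -> V=15
t=8: input=4 -> V=0 FIRE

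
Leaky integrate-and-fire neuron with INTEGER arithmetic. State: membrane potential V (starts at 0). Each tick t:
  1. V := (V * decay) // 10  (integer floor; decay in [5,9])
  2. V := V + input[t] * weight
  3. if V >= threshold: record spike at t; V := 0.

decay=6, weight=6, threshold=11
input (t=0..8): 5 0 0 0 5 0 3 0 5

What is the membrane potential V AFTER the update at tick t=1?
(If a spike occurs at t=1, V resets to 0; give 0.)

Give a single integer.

Answer: 0

Derivation:
t=0: input=5 -> V=0 FIRE
t=1: input=0 -> V=0
t=2: input=0 -> V=0
t=3: input=0 -> V=0
t=4: input=5 -> V=0 FIRE
t=5: input=0 -> V=0
t=6: input=3 -> V=0 FIRE
t=7: input=0 -> V=0
t=8: input=5 -> V=0 FIRE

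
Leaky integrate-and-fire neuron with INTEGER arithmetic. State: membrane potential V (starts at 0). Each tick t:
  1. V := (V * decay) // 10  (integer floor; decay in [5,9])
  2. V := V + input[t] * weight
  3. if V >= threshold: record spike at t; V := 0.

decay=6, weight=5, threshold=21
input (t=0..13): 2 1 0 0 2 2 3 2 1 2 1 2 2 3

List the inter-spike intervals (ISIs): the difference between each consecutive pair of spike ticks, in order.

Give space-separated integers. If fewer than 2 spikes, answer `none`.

Answer: 7

Derivation:
t=0: input=2 -> V=10
t=1: input=1 -> V=11
t=2: input=0 -> V=6
t=3: input=0 -> V=3
t=4: input=2 -> V=11
t=5: input=2 -> V=16
t=6: input=3 -> V=0 FIRE
t=7: input=2 -> V=10
t=8: input=1 -> V=11
t=9: input=2 -> V=16
t=10: input=1 -> V=14
t=11: input=2 -> V=18
t=12: input=2 -> V=20
t=13: input=3 -> V=0 FIRE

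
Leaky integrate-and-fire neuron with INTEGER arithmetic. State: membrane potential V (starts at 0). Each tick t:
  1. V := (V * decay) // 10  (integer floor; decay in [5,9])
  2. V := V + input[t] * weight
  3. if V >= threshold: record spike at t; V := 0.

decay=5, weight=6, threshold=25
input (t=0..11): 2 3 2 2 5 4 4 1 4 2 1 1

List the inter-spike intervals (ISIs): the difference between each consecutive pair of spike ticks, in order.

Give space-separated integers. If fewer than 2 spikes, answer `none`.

t=0: input=2 -> V=12
t=1: input=3 -> V=24
t=2: input=2 -> V=24
t=3: input=2 -> V=24
t=4: input=5 -> V=0 FIRE
t=5: input=4 -> V=24
t=6: input=4 -> V=0 FIRE
t=7: input=1 -> V=6
t=8: input=4 -> V=0 FIRE
t=9: input=2 -> V=12
t=10: input=1 -> V=12
t=11: input=1 -> V=12

Answer: 2 2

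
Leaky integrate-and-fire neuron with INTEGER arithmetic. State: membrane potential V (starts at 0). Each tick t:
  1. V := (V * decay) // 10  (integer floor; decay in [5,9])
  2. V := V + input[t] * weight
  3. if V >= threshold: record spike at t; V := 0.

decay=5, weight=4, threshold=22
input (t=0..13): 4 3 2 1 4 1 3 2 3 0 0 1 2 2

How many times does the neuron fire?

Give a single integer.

Answer: 1

Derivation:
t=0: input=4 -> V=16
t=1: input=3 -> V=20
t=2: input=2 -> V=18
t=3: input=1 -> V=13
t=4: input=4 -> V=0 FIRE
t=5: input=1 -> V=4
t=6: input=3 -> V=14
t=7: input=2 -> V=15
t=8: input=3 -> V=19
t=9: input=0 -> V=9
t=10: input=0 -> V=4
t=11: input=1 -> V=6
t=12: input=2 -> V=11
t=13: input=2 -> V=13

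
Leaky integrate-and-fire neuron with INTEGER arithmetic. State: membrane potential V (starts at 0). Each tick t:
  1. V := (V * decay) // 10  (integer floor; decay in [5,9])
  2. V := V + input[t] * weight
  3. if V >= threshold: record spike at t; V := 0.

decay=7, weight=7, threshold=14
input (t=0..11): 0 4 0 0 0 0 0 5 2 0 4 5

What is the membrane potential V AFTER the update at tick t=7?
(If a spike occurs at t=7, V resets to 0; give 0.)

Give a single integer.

Answer: 0

Derivation:
t=0: input=0 -> V=0
t=1: input=4 -> V=0 FIRE
t=2: input=0 -> V=0
t=3: input=0 -> V=0
t=4: input=0 -> V=0
t=5: input=0 -> V=0
t=6: input=0 -> V=0
t=7: input=5 -> V=0 FIRE
t=8: input=2 -> V=0 FIRE
t=9: input=0 -> V=0
t=10: input=4 -> V=0 FIRE
t=11: input=5 -> V=0 FIRE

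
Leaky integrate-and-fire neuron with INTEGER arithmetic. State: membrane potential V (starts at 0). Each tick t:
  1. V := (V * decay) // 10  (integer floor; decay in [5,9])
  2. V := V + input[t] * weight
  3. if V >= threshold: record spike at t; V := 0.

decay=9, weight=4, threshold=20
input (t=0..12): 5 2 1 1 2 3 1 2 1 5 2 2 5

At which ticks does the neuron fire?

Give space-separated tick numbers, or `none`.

Answer: 0 5 9 12

Derivation:
t=0: input=5 -> V=0 FIRE
t=1: input=2 -> V=8
t=2: input=1 -> V=11
t=3: input=1 -> V=13
t=4: input=2 -> V=19
t=5: input=3 -> V=0 FIRE
t=6: input=1 -> V=4
t=7: input=2 -> V=11
t=8: input=1 -> V=13
t=9: input=5 -> V=0 FIRE
t=10: input=2 -> V=8
t=11: input=2 -> V=15
t=12: input=5 -> V=0 FIRE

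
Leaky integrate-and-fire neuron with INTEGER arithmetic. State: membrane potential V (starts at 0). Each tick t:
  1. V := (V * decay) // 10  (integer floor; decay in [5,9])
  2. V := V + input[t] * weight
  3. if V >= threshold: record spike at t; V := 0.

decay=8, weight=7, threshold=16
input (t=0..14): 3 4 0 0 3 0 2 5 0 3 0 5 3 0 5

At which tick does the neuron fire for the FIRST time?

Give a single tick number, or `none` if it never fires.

t=0: input=3 -> V=0 FIRE
t=1: input=4 -> V=0 FIRE
t=2: input=0 -> V=0
t=3: input=0 -> V=0
t=4: input=3 -> V=0 FIRE
t=5: input=0 -> V=0
t=6: input=2 -> V=14
t=7: input=5 -> V=0 FIRE
t=8: input=0 -> V=0
t=9: input=3 -> V=0 FIRE
t=10: input=0 -> V=0
t=11: input=5 -> V=0 FIRE
t=12: input=3 -> V=0 FIRE
t=13: input=0 -> V=0
t=14: input=5 -> V=0 FIRE

Answer: 0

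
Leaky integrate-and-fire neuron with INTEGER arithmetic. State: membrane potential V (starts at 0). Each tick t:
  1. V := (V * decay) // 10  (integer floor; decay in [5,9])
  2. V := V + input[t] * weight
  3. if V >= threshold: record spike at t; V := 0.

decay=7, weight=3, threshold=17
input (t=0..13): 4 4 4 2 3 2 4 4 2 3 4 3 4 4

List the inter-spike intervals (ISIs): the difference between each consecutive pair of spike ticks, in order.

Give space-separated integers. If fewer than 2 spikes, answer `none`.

t=0: input=4 -> V=12
t=1: input=4 -> V=0 FIRE
t=2: input=4 -> V=12
t=3: input=2 -> V=14
t=4: input=3 -> V=0 FIRE
t=5: input=2 -> V=6
t=6: input=4 -> V=16
t=7: input=4 -> V=0 FIRE
t=8: input=2 -> V=6
t=9: input=3 -> V=13
t=10: input=4 -> V=0 FIRE
t=11: input=3 -> V=9
t=12: input=4 -> V=0 FIRE
t=13: input=4 -> V=12

Answer: 3 3 3 2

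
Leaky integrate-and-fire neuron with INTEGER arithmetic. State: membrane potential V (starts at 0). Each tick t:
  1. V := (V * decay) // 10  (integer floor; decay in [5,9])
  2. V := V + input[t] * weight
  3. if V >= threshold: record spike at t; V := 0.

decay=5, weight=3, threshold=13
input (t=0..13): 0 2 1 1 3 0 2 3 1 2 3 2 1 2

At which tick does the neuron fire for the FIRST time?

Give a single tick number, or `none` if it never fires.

t=0: input=0 -> V=0
t=1: input=2 -> V=6
t=2: input=1 -> V=6
t=3: input=1 -> V=6
t=4: input=3 -> V=12
t=5: input=0 -> V=6
t=6: input=2 -> V=9
t=7: input=3 -> V=0 FIRE
t=8: input=1 -> V=3
t=9: input=2 -> V=7
t=10: input=3 -> V=12
t=11: input=2 -> V=12
t=12: input=1 -> V=9
t=13: input=2 -> V=10

Answer: 7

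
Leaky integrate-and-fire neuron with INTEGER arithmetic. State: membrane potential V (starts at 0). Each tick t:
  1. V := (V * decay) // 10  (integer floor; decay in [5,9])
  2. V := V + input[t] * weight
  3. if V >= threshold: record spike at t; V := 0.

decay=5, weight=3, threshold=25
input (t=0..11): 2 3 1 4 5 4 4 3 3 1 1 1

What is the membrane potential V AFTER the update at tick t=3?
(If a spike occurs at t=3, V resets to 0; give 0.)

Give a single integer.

t=0: input=2 -> V=6
t=1: input=3 -> V=12
t=2: input=1 -> V=9
t=3: input=4 -> V=16
t=4: input=5 -> V=23
t=5: input=4 -> V=23
t=6: input=4 -> V=23
t=7: input=3 -> V=20
t=8: input=3 -> V=19
t=9: input=1 -> V=12
t=10: input=1 -> V=9
t=11: input=1 -> V=7

Answer: 16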